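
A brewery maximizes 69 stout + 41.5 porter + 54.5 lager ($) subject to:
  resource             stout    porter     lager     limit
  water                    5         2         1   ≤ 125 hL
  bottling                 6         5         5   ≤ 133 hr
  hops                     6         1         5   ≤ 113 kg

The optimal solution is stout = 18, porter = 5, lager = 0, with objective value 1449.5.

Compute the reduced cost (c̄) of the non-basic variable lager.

Check each constraint at x*: water 100/125 (slack 25); bottling 133/133 (tight); hops 113/113 (tight).
Slack constraints have shadow price 0 (complementary slackness).
Dual feasibility on the basic columns requires 6·y_bottling + 6·y_hops = 69, 5·y_bottling + 1·y_hops = 41.5.
→ y_bottling = 7.5 and y_hops = 4.
Reduced cost of lager: c₃ − yᵀa₃ = 54.5 − (7.5·5 + 4·5) = 54.5 − 57.5 = -3.

-3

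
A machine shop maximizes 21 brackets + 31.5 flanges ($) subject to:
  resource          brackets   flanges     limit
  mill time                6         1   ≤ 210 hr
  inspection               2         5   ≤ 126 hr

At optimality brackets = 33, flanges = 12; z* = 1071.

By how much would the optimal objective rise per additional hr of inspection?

Both mill time and inspection are binding at x*.
The binding rows give the dual system: 6·y_mill time + 2·y_inspection = 21 and 1·y_mill time + 5·y_inspection = 31.5.
Solving: y_mill time = 1.5, y_inspection = 6.
Shadow price of inspection = 6.

6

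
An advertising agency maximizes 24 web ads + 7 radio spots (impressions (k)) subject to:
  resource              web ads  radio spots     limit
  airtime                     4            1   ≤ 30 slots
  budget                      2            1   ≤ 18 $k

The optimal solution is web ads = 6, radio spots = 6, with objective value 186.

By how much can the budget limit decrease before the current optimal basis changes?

Binding constraints: airtime, budget. The basis is B = [[4,1],[2,1]] with det 2.
Per unit decrease in budget, x* moves by d = (0.5, -2).
The basis stays optimal until radio spots reaches 0; allowable decrease = 3 $k.

3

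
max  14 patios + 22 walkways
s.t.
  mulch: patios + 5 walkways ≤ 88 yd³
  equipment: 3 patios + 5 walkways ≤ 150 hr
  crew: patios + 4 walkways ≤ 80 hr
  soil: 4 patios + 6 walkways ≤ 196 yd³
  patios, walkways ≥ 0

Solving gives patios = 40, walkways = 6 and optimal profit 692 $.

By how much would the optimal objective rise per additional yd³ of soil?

2

At the optimum: mulch uses 70 of 88 (slack = 18); equipment uses 150 of 150 (binding); crew uses 64 of 80 (slack = 16); soil uses 196 of 196 (binding).
By complementary slackness, y = 0 for the non-binding constraints.
The binding rows give the dual system: 3·y_equipment + 4·y_soil = 14 and 5·y_equipment + 6·y_soil = 22.
→ y_equipment = 2 and y_soil = 2.
Shadow price of soil = 2.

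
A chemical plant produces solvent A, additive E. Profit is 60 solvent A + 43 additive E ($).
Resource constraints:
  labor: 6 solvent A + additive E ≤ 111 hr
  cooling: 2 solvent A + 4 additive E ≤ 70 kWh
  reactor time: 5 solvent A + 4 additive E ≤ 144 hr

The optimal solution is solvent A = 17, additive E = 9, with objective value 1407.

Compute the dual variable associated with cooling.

9

Binding: labor and cooling. Non-binding: reactor time (23 unused).
By complementary slackness, y = 0 for the non-binding constraint.
From A_Bᵀ y = c: 6·y_labor + 2·y_cooling = 60; 1·y_labor + 4·y_cooling = 43.
→ y_labor = 7 and y_cooling = 9.
Shadow price of cooling = 9.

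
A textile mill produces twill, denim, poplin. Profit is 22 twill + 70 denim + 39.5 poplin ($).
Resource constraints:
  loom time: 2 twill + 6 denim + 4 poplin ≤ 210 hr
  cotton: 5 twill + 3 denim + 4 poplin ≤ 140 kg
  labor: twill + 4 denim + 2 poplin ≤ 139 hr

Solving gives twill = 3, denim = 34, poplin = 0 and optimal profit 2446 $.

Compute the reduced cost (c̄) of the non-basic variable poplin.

-4.5

At the optimum: loom time uses 210 of 210 (binding); cotton uses 117 of 140 (slack = 23); labor uses 139 of 139 (binding).
By complementary slackness, y = 0 for the non-binding constraint.
The binding rows give the dual system: 2·y_loom time + 1·y_labor = 22 and 6·y_loom time + 4·y_labor = 70.
This yields shadow prices y_loom time = 9, y_labor = 4.
Reduced cost of poplin: c₃ − yᵀa₃ = 39.5 − (9·4 + 4·2) = 39.5 − 44 = -4.5.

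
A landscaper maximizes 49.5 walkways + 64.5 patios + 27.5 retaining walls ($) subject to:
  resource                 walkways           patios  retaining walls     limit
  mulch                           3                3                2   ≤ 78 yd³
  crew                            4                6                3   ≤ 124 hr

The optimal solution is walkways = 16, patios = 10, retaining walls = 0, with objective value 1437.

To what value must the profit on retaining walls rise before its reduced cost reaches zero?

At the optimum: mulch uses 78 of 78 (binding); crew uses 124 of 124 (binding).
Dual feasibility on the basic columns requires 3·y_mulch + 4·y_crew = 49.5, 3·y_mulch + 6·y_crew = 64.5.
→ y_mulch = 6.5 and y_crew = 7.5.
retaining walls enters the basis when its profit ≥ yᵀa₃ = 6.5·2 + 7.5·3 = 35.5.

35.5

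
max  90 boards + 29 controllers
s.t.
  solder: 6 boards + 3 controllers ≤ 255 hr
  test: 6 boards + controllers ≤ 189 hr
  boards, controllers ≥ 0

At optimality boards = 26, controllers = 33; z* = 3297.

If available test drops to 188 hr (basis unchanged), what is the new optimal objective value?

3289

Both solder and test are binding at x*.
The binding rows give the dual system: 6·y_solder + 6·y_test = 90 and 3·y_solder + 1·y_test = 29.
This yields shadow prices y_solder = 7, y_test = 8.
Δz = y_test·Δb = 8 × (-1) = -8, so new z* = 3297 − 8 = 3289.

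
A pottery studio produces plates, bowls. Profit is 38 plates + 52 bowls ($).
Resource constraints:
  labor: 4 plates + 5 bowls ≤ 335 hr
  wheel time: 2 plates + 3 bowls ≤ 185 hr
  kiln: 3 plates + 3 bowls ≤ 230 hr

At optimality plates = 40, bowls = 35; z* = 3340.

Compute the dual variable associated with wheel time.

Check each constraint at x*: labor 335/335 (tight); wheel time 185/185 (tight); kiln 225/230 (slack 5).
By complementary slackness, y = 0 for the non-binding constraint.
From A_Bᵀ y = c: 4·y_labor + 2·y_wheel time = 38; 5·y_labor + 3·y_wheel time = 52.
Solving: y_labor = 5, y_wheel time = 9.
Shadow price of wheel time = 9.

9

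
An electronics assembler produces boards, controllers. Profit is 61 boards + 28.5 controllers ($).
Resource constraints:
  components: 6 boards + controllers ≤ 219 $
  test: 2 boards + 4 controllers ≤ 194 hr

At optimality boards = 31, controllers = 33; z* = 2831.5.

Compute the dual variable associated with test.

5

At the optimum: components uses 219 of 219 (binding); test uses 194 of 194 (binding).
From A_Bᵀ y = c: 6·y_components + 2·y_test = 61; 1·y_components + 4·y_test = 28.5.
Solving: y_components = 8.5, y_test = 5.
Shadow price of test = 5.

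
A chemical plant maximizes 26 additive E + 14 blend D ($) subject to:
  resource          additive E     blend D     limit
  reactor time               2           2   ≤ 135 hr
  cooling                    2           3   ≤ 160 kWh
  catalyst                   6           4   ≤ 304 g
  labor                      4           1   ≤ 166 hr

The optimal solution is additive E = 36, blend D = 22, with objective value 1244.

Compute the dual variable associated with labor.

At the optimum: reactor time uses 116 of 135 (slack = 19); cooling uses 138 of 160 (slack = 22); catalyst uses 304 of 304 (binding); labor uses 166 of 166 (binding).
Since reactor time, cooling are not tight, their duals are 0.
From A_Bᵀ y = c: 6·y_catalyst + 4·y_labor = 26; 4·y_catalyst + 1·y_labor = 14.
Solving: y_catalyst = 3, y_labor = 2.
Shadow price of labor = 2.

2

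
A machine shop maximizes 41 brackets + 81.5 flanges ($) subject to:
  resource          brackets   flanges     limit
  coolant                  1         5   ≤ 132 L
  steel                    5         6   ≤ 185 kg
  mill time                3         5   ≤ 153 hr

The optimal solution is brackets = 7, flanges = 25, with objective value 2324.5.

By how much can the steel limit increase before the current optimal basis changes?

Binding constraints: coolant, steel. The basis is B = [[1,5],[5,6]] with det -19.
Per unit increase in steel, x* moves by d = (0.2632, -0.0526).
The basis stays optimal until mill time becomes binding; allowable increase = 13.3 kg.

13.3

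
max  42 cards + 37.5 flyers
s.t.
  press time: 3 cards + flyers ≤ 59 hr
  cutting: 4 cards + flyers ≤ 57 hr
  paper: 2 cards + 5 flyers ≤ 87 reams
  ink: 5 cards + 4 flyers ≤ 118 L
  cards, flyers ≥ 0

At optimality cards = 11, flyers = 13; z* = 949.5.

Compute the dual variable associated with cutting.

7.5

Binding: cutting and paper. Non-binding: press time (13 unused), ink (11 unused).
Slack constraints have shadow price 0 (complementary slackness).
Dual feasibility on the basic columns requires 4·y_cutting + 2·y_paper = 42, 1·y_cutting + 5·y_paper = 37.5.
→ y_cutting = 7.5 and y_paper = 6.
Shadow price of cutting = 7.5.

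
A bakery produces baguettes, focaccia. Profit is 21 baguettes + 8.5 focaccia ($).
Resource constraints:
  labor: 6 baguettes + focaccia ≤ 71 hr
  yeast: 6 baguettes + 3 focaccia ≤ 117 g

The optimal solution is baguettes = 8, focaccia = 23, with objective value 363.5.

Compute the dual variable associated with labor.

1

At the optimum: labor uses 71 of 71 (binding); yeast uses 117 of 117 (binding).
The binding rows give the dual system: 6·y_labor + 6·y_yeast = 21 and 1·y_labor + 3·y_yeast = 8.5.
→ y_labor = 1 and y_yeast = 2.5.
Shadow price of labor = 1.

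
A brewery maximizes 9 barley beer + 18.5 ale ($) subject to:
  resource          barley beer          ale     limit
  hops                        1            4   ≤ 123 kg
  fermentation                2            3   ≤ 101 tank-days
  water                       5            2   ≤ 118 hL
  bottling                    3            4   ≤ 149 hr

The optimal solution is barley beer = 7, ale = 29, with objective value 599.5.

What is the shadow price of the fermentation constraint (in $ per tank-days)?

At the optimum: hops uses 123 of 123 (binding); fermentation uses 101 of 101 (binding); water uses 93 of 118 (slack = 25); bottling uses 137 of 149 (slack = 12).
Since water, bottling are not tight, their duals are 0.
From A_Bᵀ y = c: 1·y_hops + 2·y_fermentation = 9; 4·y_hops + 3·y_fermentation = 18.5.
Solving: y_hops = 2, y_fermentation = 3.5.
Shadow price of fermentation = 3.5.

3.5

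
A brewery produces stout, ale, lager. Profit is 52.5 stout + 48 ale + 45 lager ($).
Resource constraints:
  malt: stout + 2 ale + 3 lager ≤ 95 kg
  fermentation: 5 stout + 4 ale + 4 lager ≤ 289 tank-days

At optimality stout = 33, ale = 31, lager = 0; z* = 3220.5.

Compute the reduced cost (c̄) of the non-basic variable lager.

-8

Both malt and fermentation are binding at x*.
From A_Bᵀ y = c: 1·y_malt + 5·y_fermentation = 52.5; 2·y_malt + 4·y_fermentation = 48.
Solving: y_malt = 5, y_fermentation = 9.5.
Reduced cost of lager: c₃ − yᵀa₃ = 45 − (5·3 + 9.5·4) = 45 − 53 = -8.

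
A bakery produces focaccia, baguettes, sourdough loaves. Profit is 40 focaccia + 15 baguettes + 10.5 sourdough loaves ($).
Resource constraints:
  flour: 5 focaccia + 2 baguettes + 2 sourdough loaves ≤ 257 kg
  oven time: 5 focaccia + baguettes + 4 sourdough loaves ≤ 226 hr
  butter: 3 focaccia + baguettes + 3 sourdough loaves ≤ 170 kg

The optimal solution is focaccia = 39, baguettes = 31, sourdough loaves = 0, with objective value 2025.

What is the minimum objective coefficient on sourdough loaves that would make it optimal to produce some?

18

Check each constraint at x*: flour 257/257 (tight); oven time 226/226 (tight); butter 148/170 (slack 22).
Since butter is not tight, its dual is 0.
Dual feasibility on the basic columns requires 5·y_flour + 5·y_oven time = 40, 2·y_flour + 1·y_oven time = 15.
Solving: y_flour = 7, y_oven time = 1.
sourdough loaves enters the basis when its profit ≥ yᵀa₃ = 7·2 + 1·4 = 18.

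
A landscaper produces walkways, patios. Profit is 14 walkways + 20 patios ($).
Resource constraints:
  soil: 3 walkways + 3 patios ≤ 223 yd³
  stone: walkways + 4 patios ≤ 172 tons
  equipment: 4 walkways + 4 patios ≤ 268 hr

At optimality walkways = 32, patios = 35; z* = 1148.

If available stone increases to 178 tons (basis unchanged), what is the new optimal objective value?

At the optimum: soil uses 201 of 223 (slack = 22); stone uses 172 of 172 (binding); equipment uses 268 of 268 (binding).
Since soil is not tight, its dual is 0.
From A_Bᵀ y = c: 1·y_stone + 4·y_equipment = 14; 4·y_stone + 4·y_equipment = 20.
This yields shadow prices y_stone = 2, y_equipment = 3.
Δz = y_stone·Δb = 2 × (6) = 12, so new z* = 1148 + 12 = 1160.

1160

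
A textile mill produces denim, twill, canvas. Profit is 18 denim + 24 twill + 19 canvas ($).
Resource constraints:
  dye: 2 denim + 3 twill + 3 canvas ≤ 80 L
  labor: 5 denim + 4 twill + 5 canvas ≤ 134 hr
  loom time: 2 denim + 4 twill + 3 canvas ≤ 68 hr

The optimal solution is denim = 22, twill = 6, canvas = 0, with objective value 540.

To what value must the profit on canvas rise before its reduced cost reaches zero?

Binding: labor and loom time. Non-binding: dye (18 unused).
Since dye is not tight, its dual is 0.
Dual feasibility on the basic columns requires 5·y_labor + 2·y_loom time = 18, 4·y_labor + 4·y_loom time = 24.
This yields shadow prices y_labor = 2, y_loom time = 4.
canvas enters the basis when its profit ≥ yᵀa₃ = 2·5 + 4·3 = 22.

22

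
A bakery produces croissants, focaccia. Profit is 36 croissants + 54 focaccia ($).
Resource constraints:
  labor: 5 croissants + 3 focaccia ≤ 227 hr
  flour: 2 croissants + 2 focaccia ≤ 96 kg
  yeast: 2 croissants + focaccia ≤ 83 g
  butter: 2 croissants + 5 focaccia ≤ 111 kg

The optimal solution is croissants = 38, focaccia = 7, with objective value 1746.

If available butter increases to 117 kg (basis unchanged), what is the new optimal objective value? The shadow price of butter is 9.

Δb = 6, so new z* = 1746 + (9)·(6) = 1746 + 54 = 1800.

1800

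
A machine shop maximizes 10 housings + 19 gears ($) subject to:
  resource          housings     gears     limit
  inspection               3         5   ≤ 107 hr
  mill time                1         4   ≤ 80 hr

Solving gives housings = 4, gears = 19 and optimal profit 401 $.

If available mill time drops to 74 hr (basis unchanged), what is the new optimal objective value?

Both inspection and mill time are binding at x*.
Dual feasibility on the basic columns requires 3·y_inspection + 1·y_mill time = 10, 5·y_inspection + 4·y_mill time = 19.
Solving: y_inspection = 3, y_mill time = 1.
Δz = y_mill time·Δb = 1 × (-6) = -6, so new z* = 401 − 6 = 395.

395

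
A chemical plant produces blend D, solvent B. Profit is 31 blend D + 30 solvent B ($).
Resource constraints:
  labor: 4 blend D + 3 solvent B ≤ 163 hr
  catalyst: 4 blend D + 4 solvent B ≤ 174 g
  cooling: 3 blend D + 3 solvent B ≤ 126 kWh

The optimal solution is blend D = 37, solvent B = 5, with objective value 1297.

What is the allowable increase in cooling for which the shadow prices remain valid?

Binding constraints: labor, cooling. The basis is B = [[4,3],[3,3]] with det 3.
Per unit increase in cooling, x* moves by d = (-1, 1.3333).
The basis stays optimal until catalyst becomes binding; allowable increase = 4.5 kWh.

4.5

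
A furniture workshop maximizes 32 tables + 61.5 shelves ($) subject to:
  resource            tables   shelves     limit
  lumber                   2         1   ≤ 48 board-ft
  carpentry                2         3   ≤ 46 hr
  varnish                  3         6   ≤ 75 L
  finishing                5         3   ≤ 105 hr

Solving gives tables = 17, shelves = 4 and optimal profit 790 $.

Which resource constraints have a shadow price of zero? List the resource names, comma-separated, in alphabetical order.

finishing, lumber

lumber: 38/48 (slack 10)
carpentry: 46/46 (binding)
varnish: 75/75 (binding)
finishing: 97/105 (slack 8)
By complementary slackness, a constraint with positive slack has shadow price 0 → finishing, lumber.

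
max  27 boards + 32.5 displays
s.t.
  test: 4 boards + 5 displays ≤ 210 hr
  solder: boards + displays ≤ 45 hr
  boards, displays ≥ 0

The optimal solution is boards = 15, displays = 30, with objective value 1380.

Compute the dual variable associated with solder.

5

At the optimum: test uses 210 of 210 (binding); solder uses 45 of 45 (binding).
The binding rows give the dual system: 4·y_test + 1·y_solder = 27 and 5·y_test + 1·y_solder = 32.5.
This yields shadow prices y_test = 5.5, y_solder = 5.
Shadow price of solder = 5.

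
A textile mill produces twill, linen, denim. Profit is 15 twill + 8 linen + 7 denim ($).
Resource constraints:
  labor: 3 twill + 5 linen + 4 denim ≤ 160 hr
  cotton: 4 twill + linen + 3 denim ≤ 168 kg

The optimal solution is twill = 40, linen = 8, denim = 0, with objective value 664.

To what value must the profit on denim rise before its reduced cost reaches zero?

13

Both labor and cotton are binding at x*.
Dual feasibility on the basic columns requires 3·y_labor + 4·y_cotton = 15, 5·y_labor + 1·y_cotton = 8.
Solving: y_labor = 1, y_cotton = 3.
denim enters the basis when its profit ≥ yᵀa₃ = 1·4 + 3·3 = 13.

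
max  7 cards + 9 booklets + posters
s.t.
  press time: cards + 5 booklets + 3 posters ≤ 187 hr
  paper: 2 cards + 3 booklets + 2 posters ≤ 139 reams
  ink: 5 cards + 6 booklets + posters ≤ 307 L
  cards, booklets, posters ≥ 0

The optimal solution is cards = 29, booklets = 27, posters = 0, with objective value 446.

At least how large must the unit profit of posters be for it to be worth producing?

Binding: paper and ink. Non-binding: press time (23 unused).
Since press time is not tight, its dual is 0.
From A_Bᵀ y = c: 2·y_paper + 5·y_ink = 7; 3·y_paper + 6·y_ink = 9.
Solving: y_paper = 1, y_ink = 1.
posters enters the basis when its profit ≥ yᵀa₃ = 1·2 + 1·1 = 3.

3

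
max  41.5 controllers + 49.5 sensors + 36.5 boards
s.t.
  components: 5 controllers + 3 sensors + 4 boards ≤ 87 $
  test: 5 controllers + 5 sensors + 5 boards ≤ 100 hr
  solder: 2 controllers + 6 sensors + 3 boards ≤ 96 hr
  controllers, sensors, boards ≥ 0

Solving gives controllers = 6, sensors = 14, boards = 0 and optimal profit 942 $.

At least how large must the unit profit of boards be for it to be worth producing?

43.5

Check each constraint at x*: components 72/87 (slack 15); test 100/100 (tight); solder 96/96 (tight).
By complementary slackness, y = 0 for the non-binding constraint.
Dual feasibility on the basic columns requires 5·y_test + 2·y_solder = 41.5, 5·y_test + 6·y_solder = 49.5.
This yields shadow prices y_test = 7.5, y_solder = 2.
boards enters the basis when its profit ≥ yᵀa₃ = 7.5·5 + 2·3 = 43.5.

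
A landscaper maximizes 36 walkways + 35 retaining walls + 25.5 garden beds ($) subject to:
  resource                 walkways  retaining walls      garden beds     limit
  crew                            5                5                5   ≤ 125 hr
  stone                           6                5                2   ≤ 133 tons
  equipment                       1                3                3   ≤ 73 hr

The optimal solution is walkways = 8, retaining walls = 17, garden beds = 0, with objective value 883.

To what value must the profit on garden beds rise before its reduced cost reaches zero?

32

At the optimum: crew uses 125 of 125 (binding); stone uses 133 of 133 (binding); equipment uses 59 of 73 (slack = 14).
By complementary slackness, y = 0 for the non-binding constraint.
Dual feasibility on the basic columns requires 5·y_crew + 6·y_stone = 36, 5·y_crew + 5·y_stone = 35.
This yields shadow prices y_crew = 6, y_stone = 1.
garden beds enters the basis when its profit ≥ yᵀa₃ = 6·5 + 1·2 = 32.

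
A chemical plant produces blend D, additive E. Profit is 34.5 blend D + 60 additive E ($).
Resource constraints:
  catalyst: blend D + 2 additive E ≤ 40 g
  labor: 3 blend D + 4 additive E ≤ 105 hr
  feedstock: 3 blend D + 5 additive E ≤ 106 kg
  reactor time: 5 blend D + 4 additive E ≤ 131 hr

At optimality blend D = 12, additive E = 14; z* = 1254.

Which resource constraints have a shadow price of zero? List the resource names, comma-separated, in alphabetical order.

catalyst: 40/40 (binding)
labor: 92/105 (slack 13)
feedstock: 106/106 (binding)
reactor time: 116/131 (slack 15)
By complementary slackness, a constraint with positive slack has shadow price 0 → labor, reactor time.

labor, reactor time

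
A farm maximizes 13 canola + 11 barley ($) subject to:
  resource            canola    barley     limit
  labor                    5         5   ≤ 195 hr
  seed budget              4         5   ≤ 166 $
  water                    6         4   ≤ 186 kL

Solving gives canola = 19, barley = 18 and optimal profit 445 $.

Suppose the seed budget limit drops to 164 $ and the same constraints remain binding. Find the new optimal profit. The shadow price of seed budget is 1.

Δb = -2, so new z* = 445 + (1)·(-2) = 445 − 2 = 443.

443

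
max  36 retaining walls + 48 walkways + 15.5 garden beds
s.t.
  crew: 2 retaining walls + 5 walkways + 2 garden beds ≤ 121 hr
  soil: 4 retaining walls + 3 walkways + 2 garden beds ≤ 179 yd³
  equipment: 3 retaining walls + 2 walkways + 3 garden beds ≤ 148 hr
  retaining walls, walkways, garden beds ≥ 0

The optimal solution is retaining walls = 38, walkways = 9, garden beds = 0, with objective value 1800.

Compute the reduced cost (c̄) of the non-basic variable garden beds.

-8.5

At the optimum: crew uses 121 of 121 (binding); soil uses 179 of 179 (binding); equipment uses 132 of 148 (slack = 16).
By complementary slackness, y = 0 for the non-binding constraint.
From A_Bᵀ y = c: 2·y_crew + 4·y_soil = 36; 5·y_crew + 3·y_soil = 48.
Solving: y_crew = 6, y_soil = 6.
Reduced cost of garden beds: c₃ − yᵀa₃ = 15.5 − (6·2 + 6·2) = 15.5 − 24 = -8.5.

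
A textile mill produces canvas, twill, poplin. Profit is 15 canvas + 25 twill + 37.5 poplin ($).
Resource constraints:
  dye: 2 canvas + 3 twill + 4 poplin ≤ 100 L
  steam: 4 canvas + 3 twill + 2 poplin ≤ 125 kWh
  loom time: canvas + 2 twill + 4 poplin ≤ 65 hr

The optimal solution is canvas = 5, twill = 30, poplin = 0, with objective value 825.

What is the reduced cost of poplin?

-2.5

Binding: dye and loom time. Non-binding: steam (15 unused).
Since steam is not tight, its dual is 0.
The binding rows give the dual system: 2·y_dye + 1·y_loom time = 15 and 3·y_dye + 2·y_loom time = 25.
→ y_dye = 5 and y_loom time = 5.
Reduced cost of poplin: c₃ − yᵀa₃ = 37.5 − (5·4 + 5·4) = 37.5 − 40 = -2.5.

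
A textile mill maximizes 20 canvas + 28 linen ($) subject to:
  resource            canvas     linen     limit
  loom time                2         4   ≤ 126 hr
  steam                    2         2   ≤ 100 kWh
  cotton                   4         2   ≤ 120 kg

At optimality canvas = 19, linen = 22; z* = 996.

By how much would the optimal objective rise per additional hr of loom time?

At the optimum: loom time uses 126 of 126 (binding); steam uses 82 of 100 (slack = 18); cotton uses 120 of 120 (binding).
Slack constraints have shadow price 0 (complementary slackness).
From A_Bᵀ y = c: 2·y_loom time + 4·y_cotton = 20; 4·y_loom time + 2·y_cotton = 28.
This yields shadow prices y_loom time = 6, y_cotton = 2.
Shadow price of loom time = 6.

6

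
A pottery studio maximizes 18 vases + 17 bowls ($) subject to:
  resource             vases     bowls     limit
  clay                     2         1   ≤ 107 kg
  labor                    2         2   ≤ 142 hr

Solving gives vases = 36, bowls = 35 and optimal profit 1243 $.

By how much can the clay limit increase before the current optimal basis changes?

Binding constraints: clay, labor. The basis is B = [[2,1],[2,2]] with det 2.
Per unit increase in clay, x* moves by d = (1, -1).
The basis stays optimal until bowls reaches 0; allowable increase = 35 kg.

35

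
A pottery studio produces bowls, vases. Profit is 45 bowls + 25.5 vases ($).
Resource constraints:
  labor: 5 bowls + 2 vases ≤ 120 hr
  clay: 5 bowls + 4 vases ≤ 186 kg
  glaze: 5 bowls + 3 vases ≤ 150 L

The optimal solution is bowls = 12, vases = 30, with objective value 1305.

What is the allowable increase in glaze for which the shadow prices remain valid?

3

Binding constraints: labor, glaze. The basis is B = [[5,2],[5,3]] with det 5.
Per unit increase in glaze, x* moves by d = (-0.4, 1).
The basis stays optimal until clay becomes binding; allowable increase = 3 L.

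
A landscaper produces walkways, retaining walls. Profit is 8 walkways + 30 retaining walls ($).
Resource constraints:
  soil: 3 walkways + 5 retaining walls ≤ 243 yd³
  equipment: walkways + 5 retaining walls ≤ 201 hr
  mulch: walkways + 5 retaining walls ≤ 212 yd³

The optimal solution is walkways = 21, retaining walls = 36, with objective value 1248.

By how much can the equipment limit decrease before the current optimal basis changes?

Binding constraints: soil, equipment. The basis is B = [[3,5],[1,5]] with det 10.
Per unit decrease in equipment, x* moves by d = (0.5, -0.3).
The basis stays optimal until retaining walls reaches 0; allowable decrease = 120 hr.

120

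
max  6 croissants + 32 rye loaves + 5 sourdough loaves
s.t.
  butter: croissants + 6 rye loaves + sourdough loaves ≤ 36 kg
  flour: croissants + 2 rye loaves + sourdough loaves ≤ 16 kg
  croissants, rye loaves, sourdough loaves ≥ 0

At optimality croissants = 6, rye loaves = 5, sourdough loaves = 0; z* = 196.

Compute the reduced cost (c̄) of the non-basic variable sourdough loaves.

-1

At the optimum: butter uses 36 of 36 (binding); flour uses 16 of 16 (binding).
Dual feasibility on the basic columns requires 1·y_butter + 1·y_flour = 6, 6·y_butter + 2·y_flour = 32.
→ y_butter = 5 and y_flour = 1.
Reduced cost of sourdough loaves: c₃ − yᵀa₃ = 5 − (5·1 + 1·1) = 5 − 6 = -1.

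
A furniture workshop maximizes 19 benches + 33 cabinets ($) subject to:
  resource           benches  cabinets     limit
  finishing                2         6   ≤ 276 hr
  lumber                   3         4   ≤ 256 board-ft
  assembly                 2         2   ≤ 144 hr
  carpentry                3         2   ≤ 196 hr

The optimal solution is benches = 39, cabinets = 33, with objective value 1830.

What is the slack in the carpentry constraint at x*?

13

carpentry used = 3·39 + 2·33 = 183; slack = 196 − 183 = 13.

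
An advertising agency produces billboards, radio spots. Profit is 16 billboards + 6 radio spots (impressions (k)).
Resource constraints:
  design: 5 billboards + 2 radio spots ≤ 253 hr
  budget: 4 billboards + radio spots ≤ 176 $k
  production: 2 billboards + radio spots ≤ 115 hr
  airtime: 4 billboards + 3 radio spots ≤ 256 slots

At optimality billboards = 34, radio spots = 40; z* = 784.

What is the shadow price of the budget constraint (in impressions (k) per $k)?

Check each constraint at x*: design 250/253 (slack 3); budget 176/176 (tight); production 108/115 (slack 7); airtime 256/256 (tight).
Since design, production are not tight, their duals are 0.
From A_Bᵀ y = c: 4·y_budget + 4·y_airtime = 16; 1·y_budget + 3·y_airtime = 6.
→ y_budget = 3 and y_airtime = 1.
Shadow price of budget = 3.

3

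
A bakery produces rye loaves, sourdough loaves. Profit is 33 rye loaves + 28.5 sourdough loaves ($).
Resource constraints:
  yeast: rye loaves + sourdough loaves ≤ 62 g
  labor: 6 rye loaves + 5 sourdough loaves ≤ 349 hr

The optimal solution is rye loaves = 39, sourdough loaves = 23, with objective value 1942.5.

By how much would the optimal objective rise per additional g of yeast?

6

At the optimum: yeast uses 62 of 62 (binding); labor uses 349 of 349 (binding).
The binding rows give the dual system: 1·y_yeast + 6·y_labor = 33 and 1·y_yeast + 5·y_labor = 28.5.
This yields shadow prices y_yeast = 6, y_labor = 4.5.
Shadow price of yeast = 6.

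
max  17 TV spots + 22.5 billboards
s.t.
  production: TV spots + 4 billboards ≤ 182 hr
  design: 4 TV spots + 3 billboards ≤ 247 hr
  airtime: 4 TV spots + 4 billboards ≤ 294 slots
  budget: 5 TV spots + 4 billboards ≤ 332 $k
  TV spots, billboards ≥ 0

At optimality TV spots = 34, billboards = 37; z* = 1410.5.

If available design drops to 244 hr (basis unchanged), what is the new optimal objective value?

At the optimum: production uses 182 of 182 (binding); design uses 247 of 247 (binding); airtime uses 284 of 294 (slack = 10); budget uses 318 of 332 (slack = 14).
Since airtime, budget are not tight, their duals are 0.
From A_Bᵀ y = c: 1·y_production + 4·y_design = 17; 4·y_production + 3·y_design = 22.5.
→ y_production = 3 and y_design = 3.5.
Δz = y_design·Δb = 3.5 × (-3) = -10.5, so new z* = 1410.5 − 10.5 = 1400.

1400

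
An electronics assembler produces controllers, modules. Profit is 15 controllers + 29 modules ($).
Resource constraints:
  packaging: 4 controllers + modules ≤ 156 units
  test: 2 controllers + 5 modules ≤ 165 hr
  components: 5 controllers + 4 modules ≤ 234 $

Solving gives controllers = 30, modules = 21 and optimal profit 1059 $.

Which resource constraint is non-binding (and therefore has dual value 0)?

packaging

packaging: 141/156 (slack 15)
test: 165/165 (binding)
components: 234/234 (binding)
By complementary slackness, a constraint with positive slack has shadow price 0 → packaging.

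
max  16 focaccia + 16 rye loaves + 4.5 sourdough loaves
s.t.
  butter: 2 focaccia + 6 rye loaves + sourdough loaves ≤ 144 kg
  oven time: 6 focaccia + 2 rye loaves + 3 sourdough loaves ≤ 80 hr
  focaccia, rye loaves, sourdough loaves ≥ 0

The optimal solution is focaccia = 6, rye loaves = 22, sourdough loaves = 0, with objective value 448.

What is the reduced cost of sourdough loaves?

-3.5

Both butter and oven time are binding at x*.
Dual feasibility on the basic columns requires 2·y_butter + 6·y_oven time = 16, 6·y_butter + 2·y_oven time = 16.
→ y_butter = 2 and y_oven time = 2.
Reduced cost of sourdough loaves: c₃ − yᵀa₃ = 4.5 − (2·1 + 2·3) = 4.5 − 8 = -3.5.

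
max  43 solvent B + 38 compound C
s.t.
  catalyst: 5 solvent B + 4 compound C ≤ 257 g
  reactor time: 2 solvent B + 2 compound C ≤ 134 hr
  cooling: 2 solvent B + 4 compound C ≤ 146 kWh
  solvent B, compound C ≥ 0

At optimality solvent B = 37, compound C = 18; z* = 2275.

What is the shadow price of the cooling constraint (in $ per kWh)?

Check each constraint at x*: catalyst 257/257 (tight); reactor time 110/134 (slack 24); cooling 146/146 (tight).
By complementary slackness, y = 0 for the non-binding constraint.
From A_Bᵀ y = c: 5·y_catalyst + 2·y_cooling = 43; 4·y_catalyst + 4·y_cooling = 38.
This yields shadow prices y_catalyst = 8, y_cooling = 1.5.
Shadow price of cooling = 1.5.

1.5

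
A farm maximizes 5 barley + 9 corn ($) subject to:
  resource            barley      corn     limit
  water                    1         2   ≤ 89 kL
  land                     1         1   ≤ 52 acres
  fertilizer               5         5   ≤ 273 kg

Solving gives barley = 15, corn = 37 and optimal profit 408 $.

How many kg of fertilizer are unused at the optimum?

13

fertilizer used = 5·15 + 5·37 = 260; slack = 273 − 260 = 13.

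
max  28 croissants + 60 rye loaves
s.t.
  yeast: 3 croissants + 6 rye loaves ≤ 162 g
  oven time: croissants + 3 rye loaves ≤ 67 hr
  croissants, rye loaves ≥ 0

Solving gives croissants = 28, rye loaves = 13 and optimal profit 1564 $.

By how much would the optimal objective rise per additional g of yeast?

8

At the optimum: yeast uses 162 of 162 (binding); oven time uses 67 of 67 (binding).
The binding rows give the dual system: 3·y_yeast + 1·y_oven time = 28 and 6·y_yeast + 3·y_oven time = 60.
Solving: y_yeast = 8, y_oven time = 4.
Shadow price of yeast = 8.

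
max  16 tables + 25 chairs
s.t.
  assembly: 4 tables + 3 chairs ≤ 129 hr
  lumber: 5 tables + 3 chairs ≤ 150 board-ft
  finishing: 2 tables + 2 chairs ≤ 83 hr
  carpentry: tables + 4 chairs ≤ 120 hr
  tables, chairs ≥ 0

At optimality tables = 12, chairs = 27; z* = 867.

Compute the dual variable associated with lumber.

Binding: assembly and carpentry. Non-binding: lumber (9 unused), finishing (5 unused).
By complementary slackness, y = 0 for the non-binding constraints.
The binding rows give the dual system: 4·y_assembly + 1·y_carpentry = 16 and 3·y_assembly + 4·y_carpentry = 25.
Solving: y_assembly = 3, y_carpentry = 4.
Shadow price of lumber = 0.

0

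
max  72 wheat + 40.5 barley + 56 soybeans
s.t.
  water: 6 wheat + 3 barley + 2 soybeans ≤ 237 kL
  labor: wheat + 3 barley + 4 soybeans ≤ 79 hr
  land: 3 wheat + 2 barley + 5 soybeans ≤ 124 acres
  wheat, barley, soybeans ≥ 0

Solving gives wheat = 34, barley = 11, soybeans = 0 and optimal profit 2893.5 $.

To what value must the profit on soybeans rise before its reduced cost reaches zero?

At the optimum: water uses 237 of 237 (binding); labor uses 67 of 79 (slack = 12); land uses 124 of 124 (binding).
Slack constraints have shadow price 0 (complementary slackness).
The binding rows give the dual system: 6·y_water + 3·y_land = 72 and 3·y_water + 2·y_land = 40.5.
→ y_water = 7.5 and y_land = 9.
soybeans enters the basis when its profit ≥ yᵀa₃ = 7.5·2 + 9·5 = 60.

60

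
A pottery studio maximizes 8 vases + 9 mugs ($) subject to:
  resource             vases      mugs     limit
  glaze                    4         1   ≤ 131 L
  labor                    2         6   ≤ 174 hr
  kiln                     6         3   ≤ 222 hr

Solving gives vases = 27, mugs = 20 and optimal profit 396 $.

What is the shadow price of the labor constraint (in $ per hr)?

1

Check each constraint at x*: glaze 128/131 (slack 3); labor 174/174 (tight); kiln 222/222 (tight).
Since glaze is not tight, its dual is 0.
The binding rows give the dual system: 2·y_labor + 6·y_kiln = 8 and 6·y_labor + 3·y_kiln = 9.
This yields shadow prices y_labor = 1, y_kiln = 1.
Shadow price of labor = 1.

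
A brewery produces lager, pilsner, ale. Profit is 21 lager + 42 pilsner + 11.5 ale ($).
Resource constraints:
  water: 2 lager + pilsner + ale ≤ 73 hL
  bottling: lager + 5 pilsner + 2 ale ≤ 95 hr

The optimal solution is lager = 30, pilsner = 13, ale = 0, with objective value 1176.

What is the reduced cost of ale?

Check each constraint at x*: water 73/73 (tight); bottling 95/95 (tight).
Dual feasibility on the basic columns requires 2·y_water + 1·y_bottling = 21, 1·y_water + 5·y_bottling = 42.
→ y_water = 7 and y_bottling = 7.
Reduced cost of ale: c₃ − yᵀa₃ = 11.5 − (7·1 + 7·2) = 11.5 − 21 = -9.5.

-9.5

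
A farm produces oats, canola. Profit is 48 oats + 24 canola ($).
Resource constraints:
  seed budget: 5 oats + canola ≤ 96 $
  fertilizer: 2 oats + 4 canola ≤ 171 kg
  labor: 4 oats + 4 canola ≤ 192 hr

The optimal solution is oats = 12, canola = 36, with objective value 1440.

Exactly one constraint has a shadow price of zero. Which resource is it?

seed budget: 96/96 (binding)
fertilizer: 168/171 (slack 3)
labor: 192/192 (binding)
By complementary slackness, a constraint with positive slack has shadow price 0 → fertilizer.

fertilizer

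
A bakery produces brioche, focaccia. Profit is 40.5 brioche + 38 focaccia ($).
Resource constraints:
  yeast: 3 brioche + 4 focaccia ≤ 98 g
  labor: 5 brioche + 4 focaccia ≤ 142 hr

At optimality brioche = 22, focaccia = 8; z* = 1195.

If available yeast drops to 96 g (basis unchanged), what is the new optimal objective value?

1188

Both yeast and labor are binding at x*.
Dual feasibility on the basic columns requires 3·y_yeast + 5·y_labor = 40.5, 4·y_yeast + 4·y_labor = 38.
Solving: y_yeast = 3.5, y_labor = 6.
Δz = y_yeast·Δb = 3.5 × (-2) = -7, so new z* = 1195 − 7 = 1188.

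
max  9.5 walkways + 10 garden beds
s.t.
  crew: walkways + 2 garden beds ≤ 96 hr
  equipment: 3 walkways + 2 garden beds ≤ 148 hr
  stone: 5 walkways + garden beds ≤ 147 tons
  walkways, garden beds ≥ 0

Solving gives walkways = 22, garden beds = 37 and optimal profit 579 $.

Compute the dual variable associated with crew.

4.5

Binding: crew and stone. Non-binding: equipment (8 unused).
Slack constraints have shadow price 0 (complementary slackness).
Dual feasibility on the basic columns requires 1·y_crew + 5·y_stone = 9.5, 2·y_crew + 1·y_stone = 10.
This yields shadow prices y_crew = 4.5, y_stone = 1.
Shadow price of crew = 4.5.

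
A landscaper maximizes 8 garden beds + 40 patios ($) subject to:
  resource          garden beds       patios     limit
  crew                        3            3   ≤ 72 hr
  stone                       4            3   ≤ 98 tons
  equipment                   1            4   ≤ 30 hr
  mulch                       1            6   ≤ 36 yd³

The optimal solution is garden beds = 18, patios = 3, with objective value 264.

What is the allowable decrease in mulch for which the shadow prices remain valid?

Binding constraints: equipment, mulch. The basis is B = [[1,4],[1,6]] with det 2.
Per unit decrease in mulch, x* moves by d = (2, -0.5).
The basis stays optimal until crew becomes binding; allowable decrease = 2 yd³.

2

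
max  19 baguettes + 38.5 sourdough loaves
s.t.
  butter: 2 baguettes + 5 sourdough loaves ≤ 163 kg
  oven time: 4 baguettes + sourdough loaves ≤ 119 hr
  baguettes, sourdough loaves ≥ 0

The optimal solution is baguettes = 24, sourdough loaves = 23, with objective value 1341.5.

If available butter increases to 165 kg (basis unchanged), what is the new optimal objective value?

Check each constraint at x*: butter 163/163 (tight); oven time 119/119 (tight).
From A_Bᵀ y = c: 2·y_butter + 4·y_oven time = 19; 5·y_butter + 1·y_oven time = 38.5.
Solving: y_butter = 7.5, y_oven time = 1.
Δz = y_butter·Δb = 7.5 × (2) = 15, so new z* = 1341.5 + 15 = 1356.5.

1356.5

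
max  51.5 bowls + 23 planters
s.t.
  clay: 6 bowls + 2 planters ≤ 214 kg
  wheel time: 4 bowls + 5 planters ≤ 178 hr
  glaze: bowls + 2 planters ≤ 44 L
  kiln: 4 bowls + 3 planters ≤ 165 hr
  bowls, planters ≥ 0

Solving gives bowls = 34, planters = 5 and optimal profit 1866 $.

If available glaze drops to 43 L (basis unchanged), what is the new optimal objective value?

Binding: clay and glaze. Non-binding: wheel time (17 unused), kiln (14 unused).
Since wheel time, kiln are not tight, their duals are 0.
From A_Bᵀ y = c: 6·y_clay + 1·y_glaze = 51.5; 2·y_clay + 2·y_glaze = 23.
→ y_clay = 8 and y_glaze = 3.5.
Δz = y_glaze·Δb = 3.5 × (-1) = -3.5, so new z* = 1866 − 3.5 = 1862.5.

1862.5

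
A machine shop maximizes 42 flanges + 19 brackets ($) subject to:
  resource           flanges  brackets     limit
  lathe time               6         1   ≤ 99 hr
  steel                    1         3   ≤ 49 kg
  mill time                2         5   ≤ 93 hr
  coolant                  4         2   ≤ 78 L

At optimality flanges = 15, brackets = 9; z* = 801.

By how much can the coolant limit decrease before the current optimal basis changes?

Binding constraints: lathe time, coolant. The basis is B = [[6,1],[4,2]] with det 8.
Per unit decrease in coolant, x* moves by d = (0.125, -0.75).
The basis stays optimal until brackets reaches 0; allowable decrease = 12 L.

12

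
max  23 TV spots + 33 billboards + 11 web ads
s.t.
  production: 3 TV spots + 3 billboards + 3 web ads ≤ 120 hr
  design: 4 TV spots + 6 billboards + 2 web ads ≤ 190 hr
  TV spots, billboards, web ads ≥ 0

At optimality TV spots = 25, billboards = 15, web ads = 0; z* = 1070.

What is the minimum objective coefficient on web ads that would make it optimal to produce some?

13

Check each constraint at x*: production 120/120 (tight); design 190/190 (tight).
From A_Bᵀ y = c: 3·y_production + 4·y_design = 23; 3·y_production + 6·y_design = 33.
Solving: y_production = 1, y_design = 5.
web ads enters the basis when its profit ≥ yᵀa₃ = 1·3 + 5·2 = 13.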